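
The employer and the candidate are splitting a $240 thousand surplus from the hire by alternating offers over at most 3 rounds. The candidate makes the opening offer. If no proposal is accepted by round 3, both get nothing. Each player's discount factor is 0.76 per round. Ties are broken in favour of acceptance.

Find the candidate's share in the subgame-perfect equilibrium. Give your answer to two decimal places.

Round 3 (the candidate proposes): the employer will accept anything ≥ 0, so the candidate offers 0 and keeps 240.
Round 2 (the employer proposes): the candidate can get 240 next round, worth 0.76 × 240 = 182.4 now; the employer offers that and keeps 57.6.
Round 1 (the candidate proposes): the employer can get 57.6 next round, worth 0.76 × 57.6 = 43.776 now; the candidate offers that and keeps 196.224.

196.22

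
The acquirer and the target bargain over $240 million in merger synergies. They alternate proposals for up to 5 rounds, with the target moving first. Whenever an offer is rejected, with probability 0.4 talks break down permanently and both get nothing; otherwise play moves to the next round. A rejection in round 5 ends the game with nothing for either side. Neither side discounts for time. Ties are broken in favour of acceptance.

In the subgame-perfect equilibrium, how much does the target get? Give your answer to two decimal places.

Round 5 (the target proposes): rejection yields 0 for the acquirer; the target offers 0 and keeps 240.
Round 4 (the acquirer proposes): rejecting gives the target an expected 0.6 × 240 = 144. The acquirer offers 144 and keeps 240 − 144 = 96.
Round 3 (the target proposes): rejecting gives the acquirer an expected 0.6 × 96 = 57.6; the target offers that and keeps 182.4.
Round 2 (the acquirer proposes): rejecting gives the target an expected 0.6 × 182.4 = 109.44; the acquirer offers that and keeps 130.56.
Round 1 (the target proposes): rejecting gives the acquirer an expected 0.6 × 130.56 = 78.336; the target offers that and keeps 161.664.

161.66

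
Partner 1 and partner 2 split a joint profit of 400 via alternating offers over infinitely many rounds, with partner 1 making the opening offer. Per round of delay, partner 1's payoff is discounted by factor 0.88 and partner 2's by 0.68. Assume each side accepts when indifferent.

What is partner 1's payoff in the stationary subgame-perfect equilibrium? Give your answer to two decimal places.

In a stationary SPE each proposer offers the other exactly their discounted continuation value.
If partner 1 keeps x when proposing and partner 2 keeps y when proposing, then x = 400 − 0.68y and y = 400 − 0.88x.
Solving: x = 400(1 − 0.68) / (1 − 0.88·0.68) = 128 / 0.4016 ≈ 318.7251.
Partner 2 gets 400 − 318.7251 ≈ 81.2749.

318.73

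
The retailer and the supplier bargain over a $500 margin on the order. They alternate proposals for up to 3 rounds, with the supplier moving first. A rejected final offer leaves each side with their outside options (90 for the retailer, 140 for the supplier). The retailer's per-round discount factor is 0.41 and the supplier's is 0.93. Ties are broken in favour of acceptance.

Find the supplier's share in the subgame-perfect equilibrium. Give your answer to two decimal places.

451.33

By backward induction:
Round 3 (the supplier proposes): the retailer gets 90 if talks fail, so the supplier offers 90 and keeps 410.
Round 2 (the retailer proposes): the supplier can get 410 next round, worth 0.93 × 410 = 381.3 now, so the retailer offers 381.3, keeping 118.7.
Round 1 (the supplier proposes): the retailer can get 118.7 next round, worth 0.41 × 118.7 = 48.667 now; the supplier offers that and keeps 451.333.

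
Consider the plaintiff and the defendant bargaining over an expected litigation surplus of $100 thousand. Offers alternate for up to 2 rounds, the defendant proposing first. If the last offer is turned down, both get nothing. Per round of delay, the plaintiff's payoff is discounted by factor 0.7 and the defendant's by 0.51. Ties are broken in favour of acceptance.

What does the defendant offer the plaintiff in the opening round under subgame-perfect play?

70

Work backward from the last round.
Round 2 (the plaintiff proposes): the defendant will accept anything ≥ 0, so the plaintiff offers 0 and keeps 100.
Round 1 (the defendant proposes): the plaintiff can get 100 next round, worth 0.7 × 100 = 70 now; the defendant offers that and keeps 30.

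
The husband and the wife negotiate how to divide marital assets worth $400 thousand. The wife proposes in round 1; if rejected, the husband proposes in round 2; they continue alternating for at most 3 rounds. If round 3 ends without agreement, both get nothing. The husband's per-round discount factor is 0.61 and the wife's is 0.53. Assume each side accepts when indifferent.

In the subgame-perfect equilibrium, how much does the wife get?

285.32

Work backward from the last round.
Round 3 (the wife proposes): the husband will accept anything ≥ 0, so the wife offers 0 and keeps 400.
Round 2 (the husband proposes): the wife can get 400 next round, worth 0.53 × 400 = 212 now; the husband offers that and keeps 188.
Round 1 (the wife proposes): the husband can get 188 next round, worth 0.61 × 188 = 114.68 now. The wife offers 114.68 and keeps 400 − 114.68 = 285.32.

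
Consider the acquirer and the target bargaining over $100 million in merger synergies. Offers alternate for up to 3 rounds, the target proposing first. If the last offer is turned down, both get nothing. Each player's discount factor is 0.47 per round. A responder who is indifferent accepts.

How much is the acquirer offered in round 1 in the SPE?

Work backward from the last round.
Round 3 (the target proposes): the acquirer will accept anything ≥ 0, so the target offers 0 and keeps 100.
Round 2 (the acquirer proposes): the target can get 100 next round, worth 0.47 × 100 = 47 now, so the acquirer offers 47, keeping 53.
Round 1 (the target proposes): the acquirer can get 53 next round, worth 0.47 × 53 = 24.91 now; the target offers that and keeps 75.09.

24.91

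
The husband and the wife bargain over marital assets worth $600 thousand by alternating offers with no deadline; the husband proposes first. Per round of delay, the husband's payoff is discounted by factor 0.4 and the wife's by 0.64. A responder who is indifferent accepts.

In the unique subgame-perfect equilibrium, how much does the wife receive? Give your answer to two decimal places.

309.68

When the husband proposes, the wife accepts any offer worth at least 0.64 times what the wife would get by proposing next round; and vice versa.
This gives x = 600 − 0.64y and y = 600 − 0.4x, where x and y are each side's share when it proposes.
Hence (1 − 0.64·0.4)x = 600(1 − 0.64), i.e. 0.744·x = 216.
x ≈ 290.3226; the wife's share is 600 − x ≈ 309.6774.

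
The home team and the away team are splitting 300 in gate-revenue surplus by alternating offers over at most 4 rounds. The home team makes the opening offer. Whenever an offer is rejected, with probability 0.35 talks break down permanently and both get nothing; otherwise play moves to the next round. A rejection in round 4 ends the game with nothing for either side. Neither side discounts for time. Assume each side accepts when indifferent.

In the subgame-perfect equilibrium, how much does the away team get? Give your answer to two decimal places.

150.64

Round 4 (the away team proposes): rejection yields 0 for the home team; the away team offers 0 and keeps 300.
Round 3 (the home team proposes): rejecting gives the away team an expected 0.65 × 300 = 195; the home team offers that and keeps 105.
Round 2 (the away team proposes): rejecting gives the home team an expected 0.65 × 105 = 68.25; the away team offers that and keeps 231.75.
Round 1 (the home team proposes): rejecting gives the away team an expected 0.65 × 231.75 = 150.6375. The home team offers 150.6375 and keeps 300 − 150.6375 = 149.3625.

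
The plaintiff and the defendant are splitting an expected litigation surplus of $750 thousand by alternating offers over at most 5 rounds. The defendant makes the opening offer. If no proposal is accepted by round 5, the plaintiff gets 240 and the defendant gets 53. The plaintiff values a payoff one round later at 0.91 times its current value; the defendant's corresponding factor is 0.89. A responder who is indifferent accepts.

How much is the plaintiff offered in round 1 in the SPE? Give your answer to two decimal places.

Round 5 (the defendant proposes): the plaintiff gets 240 if talks fail, so the defendant offers 240 and keeps 510.
Round 4 (the plaintiff proposes): the defendant can get 510 next round, worth 0.89 × 510 = 453.9 now, so the plaintiff offers 453.9, keeping 296.1.
Round 3 (the defendant proposes): the plaintiff can get 296.1 next round, worth 0.91 × 296.1 = 269.451 now. The defendant offers 269.451 and keeps 750 − 269.451 = 480.549.
Round 2 (the plaintiff proposes): the defendant can get 480.549 next round, worth 0.89 × 480.549 = 427.68861 now. The plaintiff offers 427.68861 and keeps 750 − 427.68861 = 322.31139.
Round 1 (the defendant proposes): the plaintiff can get 322.31139 next round, worth 0.91 × 322.31139 = 293.3033649 now, so the defendant offers 293.3033649, keeping 456.6966351.

293.30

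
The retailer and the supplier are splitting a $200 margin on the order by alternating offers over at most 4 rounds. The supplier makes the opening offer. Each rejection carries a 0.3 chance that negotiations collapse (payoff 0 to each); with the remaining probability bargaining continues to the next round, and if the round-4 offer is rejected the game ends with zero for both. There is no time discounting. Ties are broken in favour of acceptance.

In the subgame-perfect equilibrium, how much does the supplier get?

By backward induction:
Round 4 (the retailer proposes): rejection yields 0 for the supplier; the retailer offers 0 and keeps 200.
Round 3 (the supplier proposes): rejecting gives the retailer an expected 0.7 × 200 = 140. The supplier offers 140 and keeps 200 − 140 = 60.
Round 2 (the retailer proposes): rejecting gives the supplier an expected 0.7 × 60 = 42. The retailer offers 42 and keeps 200 − 42 = 158.
Round 1 (the supplier proposes): rejecting gives the retailer an expected 0.7 × 158 = 110.6. The supplier offers 110.6 and keeps 200 − 110.6 = 89.4.

89.4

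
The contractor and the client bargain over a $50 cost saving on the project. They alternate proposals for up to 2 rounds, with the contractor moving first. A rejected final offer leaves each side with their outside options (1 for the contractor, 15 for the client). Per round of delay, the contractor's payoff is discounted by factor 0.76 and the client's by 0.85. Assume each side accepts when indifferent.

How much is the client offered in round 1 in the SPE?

41.65

Round 2 (the client proposes): the contractor gets 1 if talks fail, so the client offers 1 and keeps 49.
Round 1 (the contractor proposes): the client can get 49 next round, worth 0.85 × 49 = 41.65 now. The contractor offers 41.65 and keeps 50 − 41.65 = 8.35.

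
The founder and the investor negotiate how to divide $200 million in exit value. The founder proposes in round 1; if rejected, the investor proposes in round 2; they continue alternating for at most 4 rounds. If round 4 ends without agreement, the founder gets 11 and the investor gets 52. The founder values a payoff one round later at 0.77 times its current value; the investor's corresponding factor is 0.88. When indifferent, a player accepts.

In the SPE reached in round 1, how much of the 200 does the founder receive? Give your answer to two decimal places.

46.82

Round 4 (the investor proposes): the founder gets 11 if talks fail, so the investor offers 11 and keeps 189.
Round 3 (the founder proposes): the investor can get 189 next round, worth 0.88 × 189 = 166.32 now, so the founder offers 166.32, keeping 33.68.
Round 2 (the investor proposes): the founder can get 33.68 next round, worth 0.77 × 33.68 = 25.9336 now, so the investor offers 25.9336, keeping 174.0664.
Round 1 (the founder proposes): the investor can get 174.0664 next round, worth 0.88 × 174.0664 = 153.178432 now. The founder offers 153.178432 and keeps 200 − 153.178432 = 46.821568.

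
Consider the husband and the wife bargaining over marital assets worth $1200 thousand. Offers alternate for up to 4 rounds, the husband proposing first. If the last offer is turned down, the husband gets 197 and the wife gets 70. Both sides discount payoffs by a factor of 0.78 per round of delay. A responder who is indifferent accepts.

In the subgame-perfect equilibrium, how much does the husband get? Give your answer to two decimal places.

Round 4 (the wife proposes): the husband gets 197 if talks fail, so the wife offers 197 and keeps 1003.
Round 3 (the husband proposes): the wife can get 1003 next round, worth 0.78 × 1003 = 782.34 now, so the husband offers 782.34, keeping 417.66.
Round 2 (the wife proposes): the husband can get 417.66 next round, worth 0.78 × 417.66 = 325.7748 now, so the wife offers 325.7748, keeping 874.2252.
Round 1 (the husband proposes): the wife can get 874.2252 next round, worth 0.78 × 874.2252 = 681.895656 now. The husband offers 681.895656 and keeps 1200 − 681.895656 = 518.104344.

518.10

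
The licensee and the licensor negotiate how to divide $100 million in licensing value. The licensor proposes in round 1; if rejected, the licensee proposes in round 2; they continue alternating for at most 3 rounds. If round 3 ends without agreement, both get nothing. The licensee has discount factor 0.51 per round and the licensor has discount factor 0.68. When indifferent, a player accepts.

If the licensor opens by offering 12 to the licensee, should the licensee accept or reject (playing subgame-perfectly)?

Round 3 (the licensor proposes): the licensee will accept anything ≥ 0, so the licensor offers 0 and keeps 100.
Round 2 (the licensee proposes): the licensor can get 100 next round, worth 0.68 × 100 = 68 now; the licensee offers that and keeps 32.
So by rejecting in round 1, the licensee gets 32 next round, worth 0.51 × 32 = 16.32 now.
Offer 12 < 16.32, so the licensee rejects.

Reject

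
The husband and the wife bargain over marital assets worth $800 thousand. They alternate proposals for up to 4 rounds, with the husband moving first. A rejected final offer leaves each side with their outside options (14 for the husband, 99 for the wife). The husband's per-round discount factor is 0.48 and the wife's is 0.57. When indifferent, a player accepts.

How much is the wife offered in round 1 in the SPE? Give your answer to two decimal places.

359.70

Round 4 (the wife proposes): the husband gets 14 if talks fail, so the wife offers 14 and keeps 786.
Round 3 (the husband proposes): the wife can get 786 next round, worth 0.57 × 786 = 448.02 now, so the husband offers 448.02, keeping 351.98.
Round 2 (the wife proposes): the husband can get 351.98 next round, worth 0.48 × 351.98 = 168.9504 now; the wife offers that and keeps 631.0496.
Round 1 (the husband proposes): the wife can get 631.0496 next round, worth 0.57 × 631.0496 = 359.698272 now. The husband offers 359.698272 and keeps 800 − 359.698272 = 440.301728.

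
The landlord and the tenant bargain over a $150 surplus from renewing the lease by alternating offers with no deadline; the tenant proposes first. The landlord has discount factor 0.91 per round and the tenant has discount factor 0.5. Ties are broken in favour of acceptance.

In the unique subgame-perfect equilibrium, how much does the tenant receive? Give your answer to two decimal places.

24.77

When the tenant proposes, the landlord accepts any offer worth at least 0.91 times what the landlord would get by proposing next round; and vice versa.
This gives x = 150 − 0.91y and y = 150 − 0.5x, where x and y are each side's share when it proposes.
Hence (1 − 0.91·0.5)x = 150(1 − 0.91), i.e. 0.545·x = 13.5.
x ≈ 24.7706; the landlord's share is 150 − x ≈ 125.2294.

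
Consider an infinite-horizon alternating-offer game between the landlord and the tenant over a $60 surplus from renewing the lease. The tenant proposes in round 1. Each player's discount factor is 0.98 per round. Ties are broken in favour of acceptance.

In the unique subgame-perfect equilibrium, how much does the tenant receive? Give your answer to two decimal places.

When the tenant proposes, the landlord accepts any offer worth at least 0.98 times what the landlord would get by proposing next round; and vice versa.
This gives x = 60 − 0.98y and y = 60 − 0.98x, where x and y are each side's share when it proposes.
Hence (1 − 0.98·0.98)x = 60(1 − 0.98), i.e. 0.0396·x = 1.2.
x ≈ 30.3030; the landlord's share is 60 − x ≈ 29.6970.

30.30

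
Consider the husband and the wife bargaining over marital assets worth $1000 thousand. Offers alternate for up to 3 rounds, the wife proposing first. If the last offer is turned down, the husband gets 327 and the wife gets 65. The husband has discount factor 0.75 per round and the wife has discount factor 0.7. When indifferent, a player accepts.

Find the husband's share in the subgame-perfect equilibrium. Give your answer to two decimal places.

396.68

Round 3 (the wife proposes): the husband gets 327 if talks fail, so the wife offers 327 and keeps 673.
Round 2 (the husband proposes): the wife can get 673 next round, worth 0.7 × 673 = 471.1 now. The husband offers 471.1 and keeps 1000 − 471.1 = 528.9.
Round 1 (the wife proposes): the husband can get 528.9 next round, worth 0.75 × 528.9 = 396.675 now; the wife offers that and keeps 603.325.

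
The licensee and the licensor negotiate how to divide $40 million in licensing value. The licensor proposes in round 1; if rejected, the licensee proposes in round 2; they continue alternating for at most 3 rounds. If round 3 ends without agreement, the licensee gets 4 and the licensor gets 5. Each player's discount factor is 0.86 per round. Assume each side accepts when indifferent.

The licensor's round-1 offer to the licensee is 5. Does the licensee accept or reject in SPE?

Round 3 (the licensor proposes): the licensee gets 4 if talks fail, so the licensor offers 4 and keeps 36.
Round 2 (the licensee proposes): the licensor can get 36 next round, worth 0.86 × 36 = 30.96 now; the licensee offers that and keeps 9.04.
So by rejecting in round 1, the licensee gets 9.04 next round, worth 0.86 × 9.04 = 7.7744 now.
Offer 5 < 7.7744, so the licensee rejects.

Reject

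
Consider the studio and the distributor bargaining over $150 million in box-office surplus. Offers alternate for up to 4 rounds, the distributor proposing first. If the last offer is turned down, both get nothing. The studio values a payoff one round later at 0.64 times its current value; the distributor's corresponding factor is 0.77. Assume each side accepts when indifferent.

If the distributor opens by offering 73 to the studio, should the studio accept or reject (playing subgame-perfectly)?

Round 4 (the studio proposes): the distributor will accept anything ≥ 0, so the studio offers 0 and keeps 150.
Round 3 (the distributor proposes): the studio can get 150 next round, worth 0.64 × 150 = 96 now; the distributor offers that and keeps 54.
Round 2 (the studio proposes): the distributor can get 54 next round, worth 0.77 × 54 = 41.58 now, so the studio offers 41.58, keeping 108.42.
So by rejecting in round 1, the studio gets 108.42 next round, worth 0.64 × 108.42 = 69.3888 now.
Offer 73 ≥ 69.3888, so the studio accepts.

Accept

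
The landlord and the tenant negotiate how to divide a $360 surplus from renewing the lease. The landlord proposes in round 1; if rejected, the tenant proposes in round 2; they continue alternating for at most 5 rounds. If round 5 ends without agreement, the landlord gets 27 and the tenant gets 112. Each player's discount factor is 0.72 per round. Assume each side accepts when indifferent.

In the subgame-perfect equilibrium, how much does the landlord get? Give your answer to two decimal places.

By backward induction:
Round 5 (the landlord proposes): the tenant gets 112 if talks fail, so the landlord offers 112 and keeps 248.
Round 4 (the tenant proposes): the landlord can get 248 next round, worth 0.72 × 248 = 178.56 now, so the tenant offers 178.56, keeping 181.44.
Round 3 (the landlord proposes): the tenant can get 181.44 next round, worth 0.72 × 181.44 = 130.6368 now; the landlord offers that and keeps 229.3632.
Round 2 (the tenant proposes): the landlord can get 229.3632 next round, worth 0.72 × 229.3632 = 165.141504 now; the tenant offers that and keeps 194.858496.
Round 1 (the landlord proposes): the tenant can get 194.858496 next round, worth 0.72 × 194.858496 = 140.29811712 now. The landlord offers 140.29811712 and keeps 360 − 140.29811712 = 219.70188288.

219.70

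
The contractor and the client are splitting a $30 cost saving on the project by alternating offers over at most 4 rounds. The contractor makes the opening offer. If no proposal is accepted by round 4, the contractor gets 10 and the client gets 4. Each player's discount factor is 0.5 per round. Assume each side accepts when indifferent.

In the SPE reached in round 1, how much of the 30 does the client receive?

10

Round 4 (the client proposes): the contractor gets 10 if talks fail, so the client offers 10 and keeps 20.
Round 3 (the contractor proposes): the client can get 20 next round, worth 0.5 × 20 = 10 now, so the contractor offers 10, keeping 20.
Round 2 (the client proposes): the contractor can get 20 next round, worth 0.5 × 20 = 10 now. The client offers 10 and keeps 30 − 10 = 20.
Round 1 (the contractor proposes): the client can get 20 next round, worth 0.5 × 20 = 10 now, so the contractor offers 10, keeping 20.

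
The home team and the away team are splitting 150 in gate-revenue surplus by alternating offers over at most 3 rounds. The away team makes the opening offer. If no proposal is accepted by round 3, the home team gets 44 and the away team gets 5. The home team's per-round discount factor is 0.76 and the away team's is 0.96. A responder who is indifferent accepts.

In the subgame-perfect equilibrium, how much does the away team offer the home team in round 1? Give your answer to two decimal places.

36.66

Round 3 (the away team proposes): the home team gets 44 if talks fail, so the away team offers 44 and keeps 106.
Round 2 (the home team proposes): the away team can get 106 next round, worth 0.96 × 106 = 101.76 now. The home team offers 101.76 and keeps 150 − 101.76 = 48.24.
Round 1 (the away team proposes): the home team can get 48.24 next round, worth 0.76 × 48.24 = 36.6624 now. The away team offers 36.6624 and keeps 150 − 36.6624 = 113.3376.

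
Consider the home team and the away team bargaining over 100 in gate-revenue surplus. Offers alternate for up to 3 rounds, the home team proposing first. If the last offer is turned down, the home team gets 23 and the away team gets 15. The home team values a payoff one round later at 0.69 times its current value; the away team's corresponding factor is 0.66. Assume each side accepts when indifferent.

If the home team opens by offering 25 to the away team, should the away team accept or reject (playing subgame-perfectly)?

Reject

Round 3 (the home team proposes): the away team gets 15 if talks fail, so the home team offers 15 and keeps 85.
Round 2 (the away team proposes): the home team can get 85 next round, worth 0.69 × 85 = 58.65 now; the away team offers that and keeps 41.35.
So by rejecting in round 1, the away team gets 41.35 next round, worth 0.66 × 41.35 = 27.291 now.
Offer 25 < 27.291, so the away team rejects.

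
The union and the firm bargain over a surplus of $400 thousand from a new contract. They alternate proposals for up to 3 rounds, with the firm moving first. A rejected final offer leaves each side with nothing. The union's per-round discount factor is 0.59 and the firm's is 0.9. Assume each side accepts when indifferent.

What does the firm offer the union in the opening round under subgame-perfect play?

23.6

Round 3 (the firm proposes): rejection yields 0 for the union; the firm offers 0 and keeps 400.
Round 2 (the union proposes): the firm can get 400 next round, worth 0.9 × 400 = 360 now. The union offers 360 and keeps 400 − 360 = 40.
Round 1 (the firm proposes): the union can get 40 next round, worth 0.59 × 40 = 23.6 now, so the firm offers 23.6, keeping 376.4.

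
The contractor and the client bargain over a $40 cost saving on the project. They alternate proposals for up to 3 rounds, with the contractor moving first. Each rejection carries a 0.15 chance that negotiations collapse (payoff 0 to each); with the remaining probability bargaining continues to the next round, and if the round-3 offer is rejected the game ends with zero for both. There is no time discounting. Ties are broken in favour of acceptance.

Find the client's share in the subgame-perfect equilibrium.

5.1

By backward induction:
Round 3 (the contractor proposes): rejection yields 0 for the client; the contractor offers 0 and keeps 40.
Round 2 (the client proposes): rejecting gives the contractor an expected 0.85 × 40 = 34, so the client offers 34, keeping 6.
Round 1 (the contractor proposes): rejecting gives the client an expected 0.85 × 6 = 5.1; the contractor offers that and keeps 34.9.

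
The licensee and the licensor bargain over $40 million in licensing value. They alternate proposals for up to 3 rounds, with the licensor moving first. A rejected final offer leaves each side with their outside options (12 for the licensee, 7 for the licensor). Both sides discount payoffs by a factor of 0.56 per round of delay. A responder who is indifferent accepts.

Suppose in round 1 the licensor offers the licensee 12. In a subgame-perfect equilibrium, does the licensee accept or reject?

Round 3 (the licensor proposes): the licensee gets 12 if talks fail, so the licensor offers 12 and keeps 28.
Round 2 (the licensee proposes): the licensor can get 28 next round, worth 0.56 × 28 = 15.68 now. The licensee offers 15.68 and keeps 40 − 15.68 = 24.32.
So by rejecting in round 1, the licensee gets 24.32 next round, worth 0.56 × 24.32 = 13.6192 now.
Offer 12 < 13.6192, so the licensee rejects.

Reject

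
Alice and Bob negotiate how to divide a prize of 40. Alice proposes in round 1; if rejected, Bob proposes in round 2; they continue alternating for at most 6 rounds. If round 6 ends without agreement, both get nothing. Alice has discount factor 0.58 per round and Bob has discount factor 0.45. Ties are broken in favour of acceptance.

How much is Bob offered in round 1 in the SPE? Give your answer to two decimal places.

10.76

Solve by backward induction from round 6.
Round 6 (Bob proposes): rejection yields 0 for Alice; Bob offers 0 and keeps 40.
Round 5 (Alice proposes): Bob can get 40 next round, worth 0.45 × 40 = 18 now, so Alice offers 18, keeping 22.
Round 4 (Bob proposes): Alice can get 22 next round, worth 0.58 × 22 = 12.76 now. Bob offers 12.76 and keeps 40 − 12.76 = 27.24.
Round 3 (Alice proposes): Bob can get 27.24 next round, worth 0.45 × 27.24 = 12.258 now. Alice offers 12.258 and keeps 40 − 12.258 = 27.742.
Round 2 (Bob proposes): Alice can get 27.742 next round, worth 0.58 × 27.742 = 16.09036 now, so Bob offers 16.09036, keeping 23.90964.
Round 1 (Alice proposes): Bob can get 23.90964 next round, worth 0.45 × 23.90964 = 10.759338 now; Alice offers that and keeps 29.240662.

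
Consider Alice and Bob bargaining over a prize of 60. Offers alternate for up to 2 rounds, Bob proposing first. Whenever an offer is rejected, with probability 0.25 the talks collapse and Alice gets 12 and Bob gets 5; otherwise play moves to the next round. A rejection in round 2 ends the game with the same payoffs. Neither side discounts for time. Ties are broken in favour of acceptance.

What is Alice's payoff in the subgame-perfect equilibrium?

By backward induction:
Round 2 (Alice proposes): Bob gets 5 if talks fail, so Alice offers 5 and keeps 55.
Round 1 (Bob proposes): rejecting gives Alice an expected 0.75 × 55 + 0.25 × 12 = 44.25; Bob offers that and keeps 15.75.

44.25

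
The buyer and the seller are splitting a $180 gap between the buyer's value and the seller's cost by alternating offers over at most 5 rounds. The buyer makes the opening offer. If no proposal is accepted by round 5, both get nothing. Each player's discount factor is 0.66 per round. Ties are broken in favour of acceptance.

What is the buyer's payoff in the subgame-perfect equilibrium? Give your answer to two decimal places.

122.01

Round 5 (the buyer proposes): the seller will accept anything ≥ 0, so the buyer offers 0 and keeps 180.
Round 4 (the seller proposes): the buyer can get 180 next round, worth 0.66 × 180 = 118.8 now, so the seller offers 118.8, keeping 61.2.
Round 3 (the buyer proposes): the seller can get 61.2 next round, worth 0.66 × 61.2 = 40.392 now, so the buyer offers 40.392, keeping 139.608.
Round 2 (the seller proposes): the buyer can get 139.608 next round, worth 0.66 × 139.608 = 92.14128 now. The seller offers 92.14128 and keeps 180 − 92.14128 = 87.85872.
Round 1 (the buyer proposes): the seller can get 87.85872 next round, worth 0.66 × 87.85872 = 57.9867552 now, so the buyer offers 57.9867552, keeping 122.0132448.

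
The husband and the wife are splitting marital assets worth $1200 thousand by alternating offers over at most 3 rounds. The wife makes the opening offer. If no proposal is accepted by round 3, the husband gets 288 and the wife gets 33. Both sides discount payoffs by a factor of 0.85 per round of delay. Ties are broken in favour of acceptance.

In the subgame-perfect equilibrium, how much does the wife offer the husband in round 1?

Round 3 (the wife proposes): the husband gets 288 if talks fail, so the wife offers 288 and keeps 912.
Round 2 (the husband proposes): the wife can get 912 next round, worth 0.85 × 912 = 775.2 now; the husband offers that and keeps 424.8.
Round 1 (the wife proposes): the husband can get 424.8 next round, worth 0.85 × 424.8 = 361.08 now; the wife offers that and keeps 838.92.

361.08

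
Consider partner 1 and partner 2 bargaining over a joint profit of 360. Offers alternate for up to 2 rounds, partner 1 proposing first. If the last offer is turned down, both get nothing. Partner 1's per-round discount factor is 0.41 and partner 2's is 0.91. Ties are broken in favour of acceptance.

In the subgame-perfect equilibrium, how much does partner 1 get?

Round 2 (partner 2 proposes): partner 1 will accept anything ≥ 0, so partner 2 offers 0 and keeps 360.
Round 1 (partner 1 proposes): partner 2 can get 360 next round, worth 0.91 × 360 = 327.6 now; partner 1 offers that and keeps 32.4.

32.4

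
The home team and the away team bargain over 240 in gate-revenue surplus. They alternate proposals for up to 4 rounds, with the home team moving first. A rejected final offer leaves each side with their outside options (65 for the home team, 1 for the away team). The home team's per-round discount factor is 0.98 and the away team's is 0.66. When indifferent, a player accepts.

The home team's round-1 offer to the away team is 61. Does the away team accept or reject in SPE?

Work out the away team's continuation value if the offer is rejected.
Round 4 (the away team proposes): the home team gets 65 if talks fail, so the away team offers 65 and keeps 175.
Round 3 (the home team proposes): the away team can get 175 next round, worth 0.66 × 175 = 115.5 now. The home team offers 115.5 and keeps 240 − 115.5 = 124.5.
Round 2 (the away team proposes): the home team can get 124.5 next round, worth 0.98 × 124.5 = 122.01 now. The away team offers 122.01 and keeps 240 − 122.01 = 117.99.
So by rejecting in round 1, the away team gets 117.99 next round, worth 0.66 × 117.99 = 77.8734 now.
Offer 61 < 77.8734, so the away team rejects.

Reject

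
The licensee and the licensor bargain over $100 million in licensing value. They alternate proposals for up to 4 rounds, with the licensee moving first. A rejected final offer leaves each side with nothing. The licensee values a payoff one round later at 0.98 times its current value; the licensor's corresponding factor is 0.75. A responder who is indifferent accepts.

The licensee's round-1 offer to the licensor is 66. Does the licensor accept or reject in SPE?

Round 4 (the licensor proposes): rejection yields 0 for the licensee; the licensor offers 0 and keeps 100.
Round 3 (the licensee proposes): the licensor can get 100 next round, worth 0.75 × 100 = 75 now; the licensee offers that and keeps 25.
Round 2 (the licensor proposes): the licensee can get 25 next round, worth 0.98 × 25 = 24.5 now, so the licensor offers 24.5, keeping 75.5.
So by rejecting in round 1, the licensor gets 75.5 next round, worth 0.75 × 75.5 = 56.625 now.
Offer 66 ≥ 56.625, so the licensor accepts.

Accept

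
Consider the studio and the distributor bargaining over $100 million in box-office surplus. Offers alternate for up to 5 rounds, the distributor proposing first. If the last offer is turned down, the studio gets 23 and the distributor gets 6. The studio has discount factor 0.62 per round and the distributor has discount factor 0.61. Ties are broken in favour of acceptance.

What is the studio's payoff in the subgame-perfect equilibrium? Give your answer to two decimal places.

36.61

Round 5 (the distributor proposes): the studio gets 23 if talks fail, so the distributor offers 23 and keeps 77.
Round 4 (the studio proposes): the distributor can get 77 next round, worth 0.61 × 77 = 46.97 now; the studio offers that and keeps 53.03.
Round 3 (the distributor proposes): the studio can get 53.03 next round, worth 0.62 × 53.03 = 32.8786 now, so the distributor offers 32.8786, keeping 67.1214.
Round 2 (the studio proposes): the distributor can get 67.1214 next round, worth 0.61 × 67.1214 = 40.944054 now. The studio offers 40.944054 and keeps 100 − 40.944054 = 59.055946.
Round 1 (the distributor proposes): the studio can get 59.055946 next round, worth 0.62 × 59.055946 = 36.61468652 now; the distributor offers that and keeps 63.38531348.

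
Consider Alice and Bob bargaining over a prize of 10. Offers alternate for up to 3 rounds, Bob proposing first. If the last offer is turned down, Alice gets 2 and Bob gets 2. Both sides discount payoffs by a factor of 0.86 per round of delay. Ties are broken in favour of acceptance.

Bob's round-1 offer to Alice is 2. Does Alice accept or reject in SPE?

Reject

Round 3 (Bob proposes): Alice gets 2 if talks fail, so Bob offers 2 and keeps 8.
Round 2 (Alice proposes): Bob can get 8 next round, worth 0.86 × 8 = 6.88 now, so Alice offers 6.88, keeping 3.12.
So by rejecting in round 1, Alice gets 3.12 next round, worth 0.86 × 3.12 = 2.6832 now.
Offer 2 < 2.6832, so Alice rejects.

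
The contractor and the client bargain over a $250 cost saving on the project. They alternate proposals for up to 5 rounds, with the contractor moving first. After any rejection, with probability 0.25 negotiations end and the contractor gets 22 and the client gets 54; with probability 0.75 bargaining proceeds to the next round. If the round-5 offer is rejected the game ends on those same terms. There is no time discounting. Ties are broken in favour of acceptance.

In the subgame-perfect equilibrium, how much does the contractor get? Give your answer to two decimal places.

145.02

Round 5 (the contractor proposes): the client gets 54 if talks fail, so the contractor offers 54 and keeps 196.
Round 4 (the client proposes): rejecting gives the contractor an expected 0.75 × 196 + 0.25 × 22 = 152.5, so the client offers 152.5, keeping 97.5.
Round 3 (the contractor proposes): rejecting gives the client an expected 0.75 × 97.5 + 0.25 × 54 = 86.625. The contractor offers 86.625 and keeps 250 − 86.625 = 163.375.
Round 2 (the client proposes): rejecting gives the contractor an expected 0.75 × 163.375 + 0.25 × 22 = 128.03125, so the client offers 128.03125, keeping 121.96875.
Round 1 (the contractor proposes): rejecting gives the client an expected 0.75 × 121.96875 + 0.25 × 54 = 104.9765625, so the contractor offers 104.9765625, keeping 145.0234375.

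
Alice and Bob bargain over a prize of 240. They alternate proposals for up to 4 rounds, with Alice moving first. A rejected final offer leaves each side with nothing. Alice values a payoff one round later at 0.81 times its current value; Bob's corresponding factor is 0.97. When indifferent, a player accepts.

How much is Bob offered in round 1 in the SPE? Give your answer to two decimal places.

Round 4 (Bob proposes): Alice will accept anything ≥ 0, so Bob offers 0 and keeps 240.
Round 3 (Alice proposes): Bob can get 240 next round, worth 0.97 × 240 = 232.8 now, so Alice offers 232.8, keeping 7.2.
Round 2 (Bob proposes): Alice can get 7.2 next round, worth 0.81 × 7.2 = 5.832 now; Bob offers that and keeps 234.168.
Round 1 (Alice proposes): Bob can get 234.168 next round, worth 0.97 × 234.168 = 227.14296 now. Alice offers 227.14296 and keeps 240 − 227.14296 = 12.85704.

227.14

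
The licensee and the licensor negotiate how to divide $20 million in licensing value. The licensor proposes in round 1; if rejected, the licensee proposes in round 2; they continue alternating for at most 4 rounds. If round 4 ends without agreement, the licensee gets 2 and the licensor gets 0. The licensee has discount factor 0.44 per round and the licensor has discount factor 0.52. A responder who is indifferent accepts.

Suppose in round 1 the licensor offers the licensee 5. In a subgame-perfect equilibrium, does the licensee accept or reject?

Reject

Round 4 (the licensee proposes): the licensor will accept anything ≥ 0, so the licensee offers 0 and keeps 20.
Round 3 (the licensor proposes): the licensee can get 20 next round, worth 0.44 × 20 = 8.8 now; the licensor offers that and keeps 11.2.
Round 2 (the licensee proposes): the licensor can get 11.2 next round, worth 0.52 × 11.2 = 5.824 now. The licensee offers 5.824 and keeps 20 − 5.824 = 14.176.
So by rejecting in round 1, the licensee gets 14.176 next round, worth 0.44 × 14.176 = 6.23744 now.
Offer 5 < 6.23744, so the licensee rejects.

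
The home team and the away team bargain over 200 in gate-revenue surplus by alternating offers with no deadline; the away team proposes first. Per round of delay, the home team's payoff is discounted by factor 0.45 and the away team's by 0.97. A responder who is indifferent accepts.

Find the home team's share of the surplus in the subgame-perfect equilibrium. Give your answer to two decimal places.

Let x be the away team's share when the away team proposes and y be the home team's share when the home team proposes.
The home team accepts iff offered ≥ 0.45·y, so x = 200 − 0.45y. Symmetrically y = 200 − 0.97x.
Substituting: x = 200 − 0.45(200 − 0.97x), giving x(1 − 0.97·0.45) = 200(1 − 0.45).
So x = 200 × 0.55 / 0.5635 ≈ 195.2085, and the home team receives 200 − x ≈ 4.7915.

4.79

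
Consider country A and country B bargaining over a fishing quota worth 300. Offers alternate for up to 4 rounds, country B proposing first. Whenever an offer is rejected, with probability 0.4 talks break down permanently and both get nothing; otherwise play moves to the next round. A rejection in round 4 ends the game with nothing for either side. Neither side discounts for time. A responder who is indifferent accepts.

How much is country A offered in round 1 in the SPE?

Round 4 (country A proposes): country B will accept anything ≥ 0, so country A offers 0 and keeps 300.
Round 3 (country B proposes): rejecting gives country A an expected 0.6 × 300 = 180, so country B offers 180, keeping 120.
Round 2 (country A proposes): rejecting gives country B an expected 0.6 × 120 = 72; country A offers that and keeps 228.
Round 1 (country B proposes): rejecting gives country A an expected 0.6 × 228 = 136.8. Country B offers 136.8 and keeps 300 − 136.8 = 163.2.

136.8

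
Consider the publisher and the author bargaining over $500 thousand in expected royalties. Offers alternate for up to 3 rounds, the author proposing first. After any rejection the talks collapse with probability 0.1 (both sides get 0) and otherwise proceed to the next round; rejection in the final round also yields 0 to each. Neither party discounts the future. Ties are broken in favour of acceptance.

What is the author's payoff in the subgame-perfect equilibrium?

455

By backward induction:
Round 3 (the author proposes): rejection yields 0 for the publisher; the author offers 0 and keeps 500.
Round 2 (the publisher proposes): rejecting gives the author an expected 0.9 × 500 = 450, so the publisher offers 450, keeping 50.
Round 1 (the author proposes): rejecting gives the publisher an expected 0.9 × 50 = 45. The author offers 45 and keeps 500 − 45 = 455.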